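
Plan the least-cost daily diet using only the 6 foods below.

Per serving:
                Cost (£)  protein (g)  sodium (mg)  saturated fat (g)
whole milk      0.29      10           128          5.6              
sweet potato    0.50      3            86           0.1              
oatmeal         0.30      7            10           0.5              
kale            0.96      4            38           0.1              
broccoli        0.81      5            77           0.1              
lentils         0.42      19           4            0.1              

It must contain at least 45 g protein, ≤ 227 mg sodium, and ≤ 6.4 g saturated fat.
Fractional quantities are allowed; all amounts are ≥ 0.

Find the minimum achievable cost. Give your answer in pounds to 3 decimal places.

This is a linear program. Let x1 = servings of whole milk, x2 = servings of sweet potato, x3 = servings of oatmeal, x4 = servings of kale, x5 = servings of broccoli, x6 = servings of lentils.
Minimise 0.29x1 + 0.5x2 + 0.3x3 + 0.96x4 + 0.81x5 + 0.42x6 s.t.:
  10x1 + 3x2 + 7x3 + 4x4 + 5x5 + 19x6 ≥ 45   (protein)
  128x1 + 86x2 + 10x3 + 38x4 + 77x5 + 4x6 ≤ 227   (sodium)
  5.6x1 + 0.1x2 + 0.5x3 + 0.1x4 + 0.1x5 + 0.1x6 ≤ 6.4   (saturated fat)
  x1, x2, x3, x4, x5, x6 ≥ 0.
The cheapest feasible vertex uses only lentils; whole milk, sweet potato, oatmeal, kale, broccoli are not used. There the protein constraint is tight.
Solving gives x6 = 2.368.
Total cost: 0.42·2.368 = 0.99456.

£0.995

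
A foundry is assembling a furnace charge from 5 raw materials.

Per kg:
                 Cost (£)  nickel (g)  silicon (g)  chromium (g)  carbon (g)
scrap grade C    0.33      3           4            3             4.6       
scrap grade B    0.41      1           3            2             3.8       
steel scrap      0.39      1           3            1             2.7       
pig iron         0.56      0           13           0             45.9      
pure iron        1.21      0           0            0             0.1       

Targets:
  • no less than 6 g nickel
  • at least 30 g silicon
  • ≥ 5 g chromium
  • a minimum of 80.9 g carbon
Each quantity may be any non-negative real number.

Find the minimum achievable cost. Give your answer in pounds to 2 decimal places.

This is a linear program. Let x1 = kg of scrap grade C, x2 = kg of scrap grade B, x3 = kg of steel scrap, x4 = kg of pig iron, x5 = kg of pure iron.
min 0.33x1 + 0.41x2 + 0.39x3 + 0.56x4 + 1.21x5 s.t.:
  3x1 + 1x2 + 1x3 ≥ 6   (nickel)
  4x1 + 3x2 + 3x3 + 13x4 ≥ 30   (silicon)
  3x1 + 2x2 + 1x3 ≥ 5   (chromium)
  4.6x1 + 3.8x2 + 2.7x3 + 45.9x4 + 0.1x5 ≥ 80.9   (carbon)
  x1, x2, x3, x4, x5 ≥ 0.
At the optimum only scrap grade C, pig iron are positive (scrap grade B, steel scrap, pure iron = 0). The nickel and silicon requirements are met with equality.
So scrap grade C = 2 kg, pig iron = 1.692 kg.
Total cost: 0.33·2 + 0.56·1.692 = 1.6075.

£1.61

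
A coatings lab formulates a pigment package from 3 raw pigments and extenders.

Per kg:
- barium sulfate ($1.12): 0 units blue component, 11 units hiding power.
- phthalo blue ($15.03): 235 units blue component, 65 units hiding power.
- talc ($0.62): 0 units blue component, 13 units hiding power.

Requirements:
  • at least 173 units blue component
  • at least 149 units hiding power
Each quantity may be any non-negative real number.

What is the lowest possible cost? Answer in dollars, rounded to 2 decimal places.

Treat it as an LP. Let x1 = kg of barium sulfate, x2 = kg of phthalo blue, x3 = kg of talc.
Minimise 1.12x1 + 15.03x2 + 0.62x3 s.t.:
  235x2 ≥ 173   (blue component)
  11x1 + 65x2 + 13x3 ≥ 149   (hiding power)
  x1, x2, x3 ≥ 0.
The optimal basis is {phthalo blue, talc}; barium sulfate drops out. Binding constraints: blue component and hiding power.
Solving gives x2 = 0.7362, x3 = 7.781.
Cost = 15.03·0.7362 + 0.62·7.781 = 15.8893.

$15.89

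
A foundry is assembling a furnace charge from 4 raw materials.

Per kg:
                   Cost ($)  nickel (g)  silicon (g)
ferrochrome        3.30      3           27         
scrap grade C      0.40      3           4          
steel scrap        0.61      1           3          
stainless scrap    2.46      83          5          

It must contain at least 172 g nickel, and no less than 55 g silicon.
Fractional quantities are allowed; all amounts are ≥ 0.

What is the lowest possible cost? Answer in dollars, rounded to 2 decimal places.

This is a linear program. Let x1 = kg of ferrochrome, x2 = kg of scrap grade C, x3 = kg of steel scrap, x4 = kg of stainless scrap.
Minimize 3.3x1 + 0.4x2 + 0.61x3 + 2.46x4 with:
  3x1 + 3x2 + 1x3 + 83x4 ≥ 172   (nickel)
  27x1 + 4x2 + 3x3 + 5x4 ≥ 55   (silicon)
  x1, x2, x3, x4 ≥ 0.
The cheapest feasible vertex uses only scrap grade C, stainless scrap; ferrochrome, steel scrap are not used. The nickel and silicon requirements are met with equality.
So scrap grade C = 11.688 kg, stainless scrap = 1.6498 kg.
Total cost: 0.4·11.688 + 2.46·1.6498 = 8.7337.

$8.73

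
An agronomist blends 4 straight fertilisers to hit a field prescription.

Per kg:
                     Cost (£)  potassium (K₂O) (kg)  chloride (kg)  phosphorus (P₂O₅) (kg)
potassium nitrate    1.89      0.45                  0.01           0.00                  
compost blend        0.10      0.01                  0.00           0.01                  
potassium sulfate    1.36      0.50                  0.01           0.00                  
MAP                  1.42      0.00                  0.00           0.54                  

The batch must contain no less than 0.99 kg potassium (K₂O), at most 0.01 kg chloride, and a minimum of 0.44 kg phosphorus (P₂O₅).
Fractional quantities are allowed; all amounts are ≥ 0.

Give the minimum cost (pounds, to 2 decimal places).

Let x1 = kg of potassium nitrate, x2 = kg of compost blend, x3 = kg of potassium sulfate, x4 = kg of MAP.
Minimize 1.89x1 + 0.1x2 + 1.36x3 + 1.42x4 s.t.:
  0.45x1 + 0.01x2 + 0.5x3 ≥ 0.99   (potassium (K₂O))
  0.01x1 + 0.01x3 ≤ 0.01   (chloride)
  0.01x2 + 0.54x4 ≥ 0.44   (phosphorus (P₂O₅))
  x1, x2, x3, x4 ≥ 0.
The optimal basis is {compost blend, potassium sulfate}; potassium nitrate, MAP drop out. The potassium (K₂O) and chloride requirements are met with equality.
Solving gives x2 = 49, x3 = 1.
Objective = 0.1·49 + 1.36·1 = 6.2600.

£6.26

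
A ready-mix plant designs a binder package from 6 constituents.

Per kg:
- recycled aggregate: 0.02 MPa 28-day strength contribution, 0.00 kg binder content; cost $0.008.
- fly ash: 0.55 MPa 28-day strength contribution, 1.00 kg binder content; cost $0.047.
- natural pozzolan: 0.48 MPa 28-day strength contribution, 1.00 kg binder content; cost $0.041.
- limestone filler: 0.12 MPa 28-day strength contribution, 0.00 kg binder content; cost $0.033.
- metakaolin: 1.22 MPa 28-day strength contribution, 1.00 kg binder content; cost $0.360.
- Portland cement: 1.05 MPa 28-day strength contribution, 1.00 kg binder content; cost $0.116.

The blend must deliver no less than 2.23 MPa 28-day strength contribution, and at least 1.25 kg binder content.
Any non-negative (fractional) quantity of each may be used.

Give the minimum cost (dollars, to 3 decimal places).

$0.190

Set it up as a linear program. Let x1 = kg of recycled aggregate, x2 = kg of fly ash, x3 = kg of natural pozzolan, x4 = kg of limestone filler, x5 = kg of metakaolin, x6 = kg of Portland cement.
Minimize 0.008x1 + 0.047x2 + 0.041x3 + 0.033x4 + 0.36x5 + 0.116x6 with:
  0.02x1 + 0.55x2 + 0.48x3 + 0.12x4 + 1.22x5 + 1.05x6 ≥ 2.23   (28-day strength contribution)
  1x2 + 1x3 + 1x5 + 1x6 ≥ 1.25   (binder content)
  x1, x2, x3, x4, x5, x6 ≥ 0.
The minimum-cost mix takes nothing from recycled aggregate, fly ash, limestone filler, metakaolin, Portland cement — only natural pozzolan. Binding constraint: 28-day strength contribution.
So natural pozzolan = 4.646 kg.
Cost = 0.041·4.646 = 0.19049.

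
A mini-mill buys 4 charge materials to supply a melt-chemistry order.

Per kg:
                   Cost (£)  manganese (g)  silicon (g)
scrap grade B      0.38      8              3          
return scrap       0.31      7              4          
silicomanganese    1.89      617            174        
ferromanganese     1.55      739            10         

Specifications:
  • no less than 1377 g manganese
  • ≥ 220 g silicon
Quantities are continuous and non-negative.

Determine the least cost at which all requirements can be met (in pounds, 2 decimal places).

£3.61

Let x1 = kg of scrap grade B, x2 = kg of return scrap, x3 = kg of silicomanganese, x4 = kg of ferromanganese.
min 0.38x1 + 0.31x2 + 1.89x3 + 1.55x4 with:
  8x1 + 7x2 + 617x3 + 739x4 ≥ 1377   (manganese)
  3x1 + 4x2 + 174x3 + 10x4 ≥ 220   (silicon)
  x1, x2, x3, x4 ≥ 0.
The optimal basis is {silicomanganese, ferromanganese}; scrap grade B, return scrap drop out. There the manganese and silicon constraints are tight.
So silicomanganese = 1.216 kg, ferromanganese = 0.8484 kg.
Hence cost = 1.89·1.216 + 1.55·0.8484 = £3.6133.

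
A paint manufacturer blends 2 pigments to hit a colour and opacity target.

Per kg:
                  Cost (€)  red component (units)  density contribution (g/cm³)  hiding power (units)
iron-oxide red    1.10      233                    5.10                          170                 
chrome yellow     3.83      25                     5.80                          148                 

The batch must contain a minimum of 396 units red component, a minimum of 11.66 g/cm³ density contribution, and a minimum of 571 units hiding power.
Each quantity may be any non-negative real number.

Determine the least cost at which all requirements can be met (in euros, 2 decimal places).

Set it up as a linear program. Let x1 = kg of iron-oxide red, x2 = kg of chrome yellow.
min 1.1x1 + 3.83x2 s.t.:
  233x1 + 25x2 ≥ 396   (red component)
  5.1x1 + 5.8x2 ≥ 11.66   (density contribution)
  170x1 + 148x2 ≥ 571   (hiding power)
  x1, x2 ≥ 0.
The minimum-cost mix takes nothing from chrome yellow — only iron-oxide red. The hiding power requirement is met with equality.
That vertex is x1 = 3.359.
Cost = 1.1·3.359 = 3.6949.

€3.69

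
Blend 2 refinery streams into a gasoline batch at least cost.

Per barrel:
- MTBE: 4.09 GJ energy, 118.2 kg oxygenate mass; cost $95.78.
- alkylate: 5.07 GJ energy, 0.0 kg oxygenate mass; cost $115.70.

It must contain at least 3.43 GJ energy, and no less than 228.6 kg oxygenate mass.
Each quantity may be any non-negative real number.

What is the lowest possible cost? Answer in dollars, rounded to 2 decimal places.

$185.24

Treat it as an LP. Let x1 = barrels of MTBE, x2 = barrels of alkylate.
Minimize 95.78x1 + 115.7x2 with:
  4.09x1 + 5.07x2 ≥ 3.43   (energy)
  118.2x1 ≥ 228.6   (oxygenate mass)
  x1, x2 ≥ 0.
The optimal basis is {MTBE}; alkylate drops out. There the oxygenate mass constraint is tight.
That vertex is x1 = 1.934.
Cost = 95.78·1.934 = 185.2385.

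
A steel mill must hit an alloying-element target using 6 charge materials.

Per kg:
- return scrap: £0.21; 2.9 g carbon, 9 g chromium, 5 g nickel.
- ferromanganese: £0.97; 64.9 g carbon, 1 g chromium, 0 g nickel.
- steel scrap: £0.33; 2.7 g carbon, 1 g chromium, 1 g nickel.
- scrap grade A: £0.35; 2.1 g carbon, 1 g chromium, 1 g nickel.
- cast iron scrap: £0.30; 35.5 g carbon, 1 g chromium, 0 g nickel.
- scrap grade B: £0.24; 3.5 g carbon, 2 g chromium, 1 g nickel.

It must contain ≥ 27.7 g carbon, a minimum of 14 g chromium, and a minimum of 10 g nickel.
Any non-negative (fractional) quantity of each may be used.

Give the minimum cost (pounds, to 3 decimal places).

£0.605

Let x1 = kg of return scrap, x2 = kg of ferromanganese, x3 = kg of steel scrap, x4 = kg of scrap grade A, x5 = kg of cast iron scrap, x6 = kg of scrap grade B.
Minimize 0.21x1 + 0.97x2 + 0.33x3 + 0.35x4 + 0.3x5 + 0.24x6 s.t.:
  2.9x1 + 64.9x2 + 2.7x3 + 2.1x4 + 35.5x5 + 3.5x6 ≥ 27.7   (carbon)
  9x1 + 1x2 + 1x3 + 1x4 + 1x5 + 2x6 ≥ 14   (chromium)
  5x1 + 1x3 + 1x4 + 1x6 ≥ 10   (nickel)
  x1, x2, x3, x4, x5, x6 ≥ 0.
At the optimum only return scrap, cast iron scrap are positive (ferromanganese, steel scrap, scrap grade A, scrap grade B = 0). Binding constraints: carbon and nickel.
That vertex is x1 = 2, x5 = 0.6169.
Cost = 0.21·2 + 0.3·0.6169 = 0.60507.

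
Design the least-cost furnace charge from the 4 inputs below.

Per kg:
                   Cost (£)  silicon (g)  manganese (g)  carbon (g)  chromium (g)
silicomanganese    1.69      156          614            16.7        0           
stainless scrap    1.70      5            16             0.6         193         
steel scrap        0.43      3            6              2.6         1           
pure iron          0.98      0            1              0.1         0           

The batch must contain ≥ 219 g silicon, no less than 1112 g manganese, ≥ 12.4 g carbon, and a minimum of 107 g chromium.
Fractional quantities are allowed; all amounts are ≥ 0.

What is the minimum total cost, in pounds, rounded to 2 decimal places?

£3.98

Let x1 = kg of silicomanganese, x2 = kg of stainless scrap, x3 = kg of steel scrap, x4 = kg of pure iron.
min 1.69x1 + 1.7x2 + 0.43x3 + 0.98x4 with:
  156x1 + 5x2 + 3x3 ≥ 219   (silicon)
  614x1 + 16x2 + 6x3 + 1x4 ≥ 1112   (manganese)
  16.7x1 + 0.6x2 + 2.6x3 + 0.1x4 ≥ 12.4   (carbon)
  193x2 + 1x3 ≥ 107   (chromium)
  x1, x2, x3, x4 ≥ 0.
The minimum-cost mix takes nothing from steel scrap, pure iron — only silicomanganese, stainless scrap. Binding constraints: manganese and chromium.
Optimal quantities: silicomanganese = 1.797 kg, stainless scrap = 0.5544 kg.
Cost = 1.69·1.797 + 1.7·0.5544 = 3.9794.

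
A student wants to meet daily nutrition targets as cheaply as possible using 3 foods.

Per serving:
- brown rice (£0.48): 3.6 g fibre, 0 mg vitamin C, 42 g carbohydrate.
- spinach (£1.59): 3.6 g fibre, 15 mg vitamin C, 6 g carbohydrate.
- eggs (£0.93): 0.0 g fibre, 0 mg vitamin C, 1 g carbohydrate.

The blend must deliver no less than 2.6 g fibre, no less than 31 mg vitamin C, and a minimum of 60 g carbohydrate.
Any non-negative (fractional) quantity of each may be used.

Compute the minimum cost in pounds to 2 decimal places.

£3.83

Let x1 = servings of brown rice, x2 = servings of spinach, x3 = servings of eggs.
Minimize 0.48x1 + 1.59x2 + 0.93x3 with:
  3.6x1 + 3.6x2 ≥ 2.6   (fibre)
  15x2 ≥ 31   (vitamin C)
  42x1 + 6x2 + 1x3 ≥ 60   (carbohydrate)
  x1, x2, x3 ≥ 0.
At the optimum only brown rice, spinach are positive (eggs = 0). There the vitamin C and carbohydrate constraints are tight.
Optimal quantities: brown rice = 1.133 servings, spinach = 2.067 servings.
Cost = 0.48·1.133 + 1.59·2.067 = 3.8304.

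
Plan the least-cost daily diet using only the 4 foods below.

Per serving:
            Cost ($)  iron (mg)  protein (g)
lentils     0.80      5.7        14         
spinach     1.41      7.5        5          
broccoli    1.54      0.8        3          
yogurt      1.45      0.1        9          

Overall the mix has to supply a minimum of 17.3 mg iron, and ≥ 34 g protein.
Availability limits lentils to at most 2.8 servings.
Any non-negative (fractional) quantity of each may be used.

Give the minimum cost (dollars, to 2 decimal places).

Treat it as an LP. Let x1 = servings of lentils, x2 = servings of spinach, x3 = servings of broccoli, x4 = servings of yogurt.
Minimize 0.8x1 + 1.41x2 + 1.54x3 + 1.45x4 with:
  5.7x1 + 7.5x2 + 0.8x3 + 0.1x4 ≥ 17.3   (iron)
  14x1 + 5x2 + 3x3 + 9x4 ≥ 34   (protein)
  x1 ≤ 2.8
  x1, x2, x3, x4 ≥ 0.
The minimum-cost mix takes nothing from broccoli, yogurt — only lentils, spinach. The iron and the lentils cap requirements are met with equality.
Optimal quantities: lentils = 2.8 servings, spinach = 0.1787 servings.
Cost = 0.8·2.8 + 1.41·0.1787 = 2.4920.

$2.49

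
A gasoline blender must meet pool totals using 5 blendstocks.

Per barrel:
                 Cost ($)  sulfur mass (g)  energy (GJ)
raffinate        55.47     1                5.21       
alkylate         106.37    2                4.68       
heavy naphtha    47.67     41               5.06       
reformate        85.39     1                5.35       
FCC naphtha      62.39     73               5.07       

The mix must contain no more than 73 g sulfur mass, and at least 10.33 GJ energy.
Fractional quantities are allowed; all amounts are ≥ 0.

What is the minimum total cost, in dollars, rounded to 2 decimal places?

$98.98

Treat it as an LP. Let x1 = barrels of raffinate, x2 = barrels of alkylate, x3 = barrels of heavy naphtha, x4 = barrels of reformate, x5 = barrels of FCC naphtha.
min 55.47x1 + 106.37x2 + 47.67x3 + 85.39x4 + 62.39x5 s.t.:
  1x1 + 2x2 + 41x3 + 1x4 + 73x5 ≤ 73   (sulfur mass)
  5.21x1 + 4.68x2 + 5.06x3 + 5.35x4 + 5.07x5 ≥ 10.33   (energy)
  x1, x2, x3, x4, x5 ≥ 0.
The cheapest feasible vertex uses only raffinate, heavy naphtha; alkylate, reformate, FCC naphtha are not used. Binding constraints: sulfur mass and energy.
So raffinate = 0.25965 barrels, heavy naphtha = 1.7742 barrels.
Cost = 55.47·0.25965 + 47.67·1.7742 = 98.9789.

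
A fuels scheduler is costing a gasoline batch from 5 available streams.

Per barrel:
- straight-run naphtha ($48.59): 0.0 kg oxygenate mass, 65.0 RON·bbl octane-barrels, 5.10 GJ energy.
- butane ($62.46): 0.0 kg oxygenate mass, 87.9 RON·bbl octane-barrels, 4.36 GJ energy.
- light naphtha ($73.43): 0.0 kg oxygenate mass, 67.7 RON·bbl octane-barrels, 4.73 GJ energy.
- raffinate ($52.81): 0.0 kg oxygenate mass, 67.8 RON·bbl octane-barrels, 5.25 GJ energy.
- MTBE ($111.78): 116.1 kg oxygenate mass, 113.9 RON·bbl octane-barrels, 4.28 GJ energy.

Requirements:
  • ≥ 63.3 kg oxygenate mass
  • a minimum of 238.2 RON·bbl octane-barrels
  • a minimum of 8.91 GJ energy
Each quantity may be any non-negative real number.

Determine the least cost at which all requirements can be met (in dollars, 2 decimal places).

Let x1 = barrels of straight-run naphtha, x2 = barrels of butane, x3 = barrels of light naphtha, x4 = barrels of raffinate, x5 = barrels of MTBE.
Minimize 48.59x1 + 62.46x2 + 73.43x3 + 52.81x4 + 111.78x5 with:
  116.1x5 ≥ 63.3   (oxygenate mass)
  65x1 + 87.9x2 + 67.7x3 + 67.8x4 + 113.9x5 ≥ 238.2   (octane-barrels)
  5.1x1 + 4.36x2 + 4.73x3 + 5.25x4 + 4.28x5 ≥ 8.91   (energy)
  x1, x2, x3, x4, x5 ≥ 0.
The cheapest feasible vertex uses only butane, MTBE; straight-run naphtha, light naphtha, raffinate are not used. The oxygenate mass and octane-barrels requirements are met with equality.
That vertex is x2 = 2.0034, x5 = 0.54522.
Hence cost = 62.46·2.0034 + 111.78·0.54522 = $186.0771.

$186.08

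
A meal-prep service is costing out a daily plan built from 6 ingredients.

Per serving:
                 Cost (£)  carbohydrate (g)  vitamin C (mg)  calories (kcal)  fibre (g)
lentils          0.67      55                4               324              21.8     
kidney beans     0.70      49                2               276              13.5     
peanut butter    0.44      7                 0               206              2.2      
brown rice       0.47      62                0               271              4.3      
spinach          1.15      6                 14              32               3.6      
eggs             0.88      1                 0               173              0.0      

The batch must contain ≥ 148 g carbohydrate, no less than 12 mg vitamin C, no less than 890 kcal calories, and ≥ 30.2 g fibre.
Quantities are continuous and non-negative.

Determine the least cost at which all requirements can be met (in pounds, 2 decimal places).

£1.92

Let x1 = servings of lentils, x2 = servings of kidney beans, x3 = servings of peanut butter, x4 = servings of brown rice, x5 = servings of spinach, x6 = servings of eggs.
min 0.67x1 + 0.7x2 + 0.44x3 + 0.47x4 + 1.15x5 + 0.88x6 subject to:
  55x1 + 49x2 + 7x3 + 62x4 + 6x5 + 1x6 ≥ 148   (carbohydrate)
  4x1 + 2x2 + 14x5 ≥ 12   (vitamin C)
  324x1 + 276x2 + 206x3 + 271x4 + 32x5 + 173x6 ≥ 890   (calories)
  21.8x1 + 13.5x2 + 2.2x3 + 4.3x4 + 3.6x5 ≥ 30.2   (fibre)
  x1, x2, x3, x4, x5, x6 ≥ 0.
The optimal basis is {lentils, spinach}; kidney beans, peanut butter, brown rice, eggs drop out. The vitamin C and calories requirements are met with equality.
Optimal quantities: lentils = 2.74 servings, spinach = 0.07441 servings.
Cost = 0.67·2.74 + 1.15·0.07441 = 1.9214.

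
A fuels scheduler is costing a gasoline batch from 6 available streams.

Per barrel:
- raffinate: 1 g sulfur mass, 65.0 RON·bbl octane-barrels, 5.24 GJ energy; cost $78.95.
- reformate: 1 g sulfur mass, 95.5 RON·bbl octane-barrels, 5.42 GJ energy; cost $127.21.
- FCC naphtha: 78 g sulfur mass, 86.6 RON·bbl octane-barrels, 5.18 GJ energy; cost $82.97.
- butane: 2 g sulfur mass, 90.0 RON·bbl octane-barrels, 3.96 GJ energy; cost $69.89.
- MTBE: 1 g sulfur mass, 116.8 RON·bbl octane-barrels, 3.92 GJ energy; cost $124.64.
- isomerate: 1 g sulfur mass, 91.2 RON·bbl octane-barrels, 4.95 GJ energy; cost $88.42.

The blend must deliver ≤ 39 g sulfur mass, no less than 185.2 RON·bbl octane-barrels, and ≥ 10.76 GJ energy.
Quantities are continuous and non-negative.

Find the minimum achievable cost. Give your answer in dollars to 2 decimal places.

Set it up as a linear program. Let x1 = barrels of raffinate, x2 = barrels of reformate, x3 = barrels of FCC naphtha, x4 = barrels of butane, x5 = barrels of MTBE, x6 = barrels of isomerate.
min 78.95x1 + 127.21x2 + 82.97x3 + 69.89x4 + 124.64x5 + 88.42x6 subject to:
  1x1 + 1x2 + 78x3 + 2x4 + 1x5 + 1x6 ≤ 39   (sulfur mass)
  65x1 + 95.5x2 + 86.6x3 + 90x4 + 116.8x5 + 91.2x6 ≥ 185.2   (octane-barrels)
  5.24x1 + 5.42x2 + 5.18x3 + 3.96x4 + 3.92x5 + 4.95x6 ≥ 10.76   (energy)
  x1, x2, x3, x4, x5, x6 ≥ 0.
At the optimum only raffinate, FCC naphtha, butane are positive (reformate, MTBE, isomerate = 0). The sulfur mass, octane-barrels, energy requirements are met with equality.
Optimal quantities: raffinate = 0.83047 barrels, FCC naphtha = 0.4634 barrels, butane = 1.0121 barrels.
Objective = 78.95·0.83047 + 82.97·0.4634 + 69.89·1.0121 = 174.7496.

$174.75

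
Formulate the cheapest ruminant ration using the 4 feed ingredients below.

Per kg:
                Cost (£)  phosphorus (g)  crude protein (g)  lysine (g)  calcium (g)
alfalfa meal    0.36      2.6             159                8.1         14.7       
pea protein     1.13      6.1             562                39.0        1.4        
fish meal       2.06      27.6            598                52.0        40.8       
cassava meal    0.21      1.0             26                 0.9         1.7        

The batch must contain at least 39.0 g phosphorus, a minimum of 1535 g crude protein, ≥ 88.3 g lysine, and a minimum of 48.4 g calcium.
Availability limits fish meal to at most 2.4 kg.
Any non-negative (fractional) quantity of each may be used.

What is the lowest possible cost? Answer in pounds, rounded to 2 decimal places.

£4.00

Let x1 = kg of alfalfa meal, x2 = kg of pea protein, x3 = kg of fish meal, x4 = kg of cassava meal.
min 0.36x1 + 1.13x2 + 2.06x3 + 0.21x4 subject to:
  2.6x1 + 6.1x2 + 27.6x3 + 1x4 ≥ 39   (phosphorus)
  159x1 + 562x2 + 598x3 + 26x4 ≥ 1535   (crude protein)
  8.1x1 + 39x2 + 52x3 + 0.9x4 ≥ 88.3   (lysine)
  14.7x1 + 1.4x2 + 40.8x3 + 1.7x4 ≥ 48.4   (calcium)
  x3 ≤ 2.4
  x1, x2, x3, x4 ≥ 0.
The optimal basis is {alfalfa meal, pea protein, fish meal}; cassava meal drops out. The phosphorus, crude protein, calcium requirements are met with equality.
So alfalfa meal = 0.2348 kg, pea protein = 1.549 kg, fish meal = 1.049 kg.
Cost = 0.36·0.2348 + 1.13·1.549 + 2.06·1.049 = 3.9958.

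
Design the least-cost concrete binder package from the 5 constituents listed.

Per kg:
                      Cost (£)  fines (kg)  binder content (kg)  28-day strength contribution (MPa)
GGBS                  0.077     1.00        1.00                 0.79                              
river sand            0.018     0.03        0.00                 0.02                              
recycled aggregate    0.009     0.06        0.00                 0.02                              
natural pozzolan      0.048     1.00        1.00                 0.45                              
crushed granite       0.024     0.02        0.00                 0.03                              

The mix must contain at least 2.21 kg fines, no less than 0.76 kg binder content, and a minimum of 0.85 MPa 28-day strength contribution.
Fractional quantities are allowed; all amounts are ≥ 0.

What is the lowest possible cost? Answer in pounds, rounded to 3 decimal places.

This is a linear program. Let x1 = kg of GGBS, x2 = kg of river sand, x3 = kg of recycled aggregate, x4 = kg of natural pozzolan, x5 = kg of crushed granite.
min 0.077x1 + 0.018x2 + 0.009x3 + 0.048x4 + 0.024x5 subject to:
  1x1 + 0.03x2 + 0.06x3 + 1x4 + 0.02x5 ≥ 2.21   (fines)
  1x1 + 1x4 ≥ 0.76   (binder content)
  0.79x1 + 0.02x2 + 0.02x3 + 0.45x4 + 0.03x5 ≥ 0.85   (28-day strength contribution)
  x1, x2, x3, x4, x5 ≥ 0.
At the optimum only natural pozzolan is positive (GGBS, river sand, recycled aggregate, crushed granite = 0). The fines requirement is met with equality.
So natural pozzolan = 2.21 kg.
Total cost: 0.048·2.21 = 0.10608.

£0.106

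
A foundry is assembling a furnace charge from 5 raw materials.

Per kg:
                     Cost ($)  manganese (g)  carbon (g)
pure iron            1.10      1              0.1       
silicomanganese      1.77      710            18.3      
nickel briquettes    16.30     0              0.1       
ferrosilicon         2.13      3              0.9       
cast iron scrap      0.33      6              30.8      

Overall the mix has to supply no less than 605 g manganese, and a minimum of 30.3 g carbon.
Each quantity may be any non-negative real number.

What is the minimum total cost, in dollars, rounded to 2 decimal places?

Let x1 = kg of pure iron, x2 = kg of silicomanganese, x3 = kg of nickel briquettes, x4 = kg of ferrosilicon, x5 = kg of cast iron scrap.
min 1.1x1 + 1.77x2 + 16.3x3 + 2.13x4 + 0.33x5 subject to:
  1x1 + 710x2 + 3x4 + 6x5 ≥ 605   (manganese)
  0.1x1 + 18.3x2 + 0.1x3 + 0.9x4 + 30.8x5 ≥ 30.3   (carbon)
  x1, x2, x3, x4, x5 ≥ 0.
The optimal basis is {silicomanganese, cast iron scrap}; pure iron, nickel briquettes, ferrosilicon drop out. The manganese and carbon requirements are met with equality.
Optimal quantities: silicomanganese = 0.8481 kg, cast iron scrap = 0.4799 kg.
Cost = 1.77·0.8481 + 0.33·0.4799 = 1.6595.

$1.66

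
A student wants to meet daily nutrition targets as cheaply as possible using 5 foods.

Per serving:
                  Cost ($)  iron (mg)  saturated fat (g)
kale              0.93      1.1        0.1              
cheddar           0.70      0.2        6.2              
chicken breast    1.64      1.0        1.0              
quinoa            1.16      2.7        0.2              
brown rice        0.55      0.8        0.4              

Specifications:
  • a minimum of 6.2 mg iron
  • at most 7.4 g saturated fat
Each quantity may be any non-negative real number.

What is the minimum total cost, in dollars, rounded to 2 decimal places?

This is a linear program. Let x1 = servings of kale, x2 = servings of cheddar, x3 = servings of chicken breast, x4 = servings of quinoa, x5 = servings of brown rice.
min 0.93x1 + 0.7x2 + 1.64x3 + 1.16x4 + 0.55x5 subject to:
  1.1x1 + 0.2x2 + 1x3 + 2.7x4 + 0.8x5 ≥ 6.2   (iron)
  0.1x1 + 6.2x2 + 1x3 + 0.2x4 + 0.4x5 ≤ 7.4   (saturated fat)
  x1, x2, x3, x4, x5 ≥ 0.
The cheapest feasible vertex uses only quinoa; kale, cheddar, chicken breast, brown rice are not used. The iron requirement is met with equality.
That vertex is x4 = 2.296.
Cost = 1.16·2.296 = 2.6634.

$2.66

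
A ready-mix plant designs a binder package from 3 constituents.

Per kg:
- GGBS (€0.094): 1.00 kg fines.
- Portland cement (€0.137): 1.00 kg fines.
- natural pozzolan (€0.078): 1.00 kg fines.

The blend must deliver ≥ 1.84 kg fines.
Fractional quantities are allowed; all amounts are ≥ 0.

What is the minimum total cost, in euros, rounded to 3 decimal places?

€0.144

Let x1 = kg of GGBS, x2 = kg of Portland cement, x3 = kg of natural pozzolan.
Minimize 0.094x1 + 0.137x2 + 0.078x3 subject to:
  1x1 + 1x2 + 1x3 ≥ 1.84   (fines)
  x1, x2, x3 ≥ 0.
The cheapest feasible vertex uses only natural pozzolan; GGBS, Portland cement are not used. There the fines constraint is tight.
Solving gives x3 = 1.84.
Hence cost = 0.078·1.84 = €0.14352.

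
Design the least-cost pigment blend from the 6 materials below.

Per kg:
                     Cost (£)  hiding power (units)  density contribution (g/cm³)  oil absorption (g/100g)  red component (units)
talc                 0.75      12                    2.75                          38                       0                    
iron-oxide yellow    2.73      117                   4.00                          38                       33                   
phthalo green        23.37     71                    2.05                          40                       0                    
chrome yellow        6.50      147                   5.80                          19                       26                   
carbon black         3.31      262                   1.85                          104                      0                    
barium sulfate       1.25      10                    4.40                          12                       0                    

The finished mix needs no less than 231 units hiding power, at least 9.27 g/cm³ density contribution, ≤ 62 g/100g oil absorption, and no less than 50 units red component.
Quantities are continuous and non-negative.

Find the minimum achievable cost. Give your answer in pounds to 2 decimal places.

Let x1 = kg of talc, x2 = kg of iron-oxide yellow, x3 = kg of phthalo green, x4 = kg of chrome yellow, x5 = kg of carbon black, x6 = kg of barium sulfate.
min 0.75x1 + 2.73x2 + 23.37x3 + 6.5x4 + 3.31x5 + 1.25x6 s.t.:
  12x1 + 117x2 + 71x3 + 147x4 + 262x5 + 10x6 ≥ 231   (hiding power)
  2.75x1 + 4x2 + 2.05x3 + 5.8x4 + 1.85x5 + 4.4x6 ≥ 9.27   (density contribution)
  38x1 + 38x2 + 40x3 + 19x4 + 104x5 + 12x6 ≤ 62   (oil absorption)
  33x2 + 26x4 ≥ 50   (red component)
  x1, x2, x3, x4, x5, x6 ≥ 0.
The cheapest feasible vertex uses only iron-oxide yellow, chrome yellow, barium sulfate; talc, phthalo green, carbon black are not used. The hiding power, density contribution, oil absorption requirements are met with equality.
Solving gives x2 = 1.294, x4 = 0.5256, x6 = 0.2379.
Hence cost = 2.73·1.294 + 6.5·0.5256 + 1.25·0.2379 = £7.2464.

£7.25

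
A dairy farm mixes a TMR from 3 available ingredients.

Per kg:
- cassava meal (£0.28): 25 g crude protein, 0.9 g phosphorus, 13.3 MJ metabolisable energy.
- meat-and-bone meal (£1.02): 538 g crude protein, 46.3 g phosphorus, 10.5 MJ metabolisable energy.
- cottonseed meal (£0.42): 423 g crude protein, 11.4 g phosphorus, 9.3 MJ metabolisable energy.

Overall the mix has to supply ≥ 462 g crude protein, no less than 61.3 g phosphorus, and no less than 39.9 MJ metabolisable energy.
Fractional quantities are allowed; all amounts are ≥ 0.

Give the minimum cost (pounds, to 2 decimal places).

£1.87

Let x1 = kg of cassava meal, x2 = kg of meat-and-bone meal, x3 = kg of cottonseed meal.
Minimize 0.28x1 + 1.02x2 + 0.42x3 s.t.:
  25x1 + 538x2 + 423x3 ≥ 462   (crude protein)
  0.9x1 + 46.3x2 + 11.4x3 ≥ 61.3   (phosphorus)
  13.3x1 + 10.5x2 + 9.3x3 ≥ 39.9   (metabolisable energy)
  x1, x2, x3 ≥ 0.
The minimum-cost mix takes nothing from cottonseed meal — only cassava meal, meat-and-bone meal. There the phosphorus and metabolisable energy constraints are tight.
Solving gives x1 = 1.985, x2 = 1.285.
Objective = 0.28·1.985 + 1.02·1.285 = 1.8665.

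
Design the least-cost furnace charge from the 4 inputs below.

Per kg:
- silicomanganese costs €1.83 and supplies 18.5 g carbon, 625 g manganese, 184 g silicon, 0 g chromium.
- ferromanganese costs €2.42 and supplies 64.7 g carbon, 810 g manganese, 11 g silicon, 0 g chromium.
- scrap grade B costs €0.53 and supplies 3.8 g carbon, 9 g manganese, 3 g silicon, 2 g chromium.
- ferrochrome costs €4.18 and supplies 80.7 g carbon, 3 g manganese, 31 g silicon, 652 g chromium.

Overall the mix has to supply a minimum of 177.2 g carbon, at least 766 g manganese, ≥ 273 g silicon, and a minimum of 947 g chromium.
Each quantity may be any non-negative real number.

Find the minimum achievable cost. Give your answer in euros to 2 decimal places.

Let x1 = kg of silicomanganese, x2 = kg of ferromanganese, x3 = kg of scrap grade B, x4 = kg of ferrochrome.
Minimise 1.83x1 + 2.42x2 + 0.53x3 + 4.18x4 with:
  18.5x1 + 64.7x2 + 3.8x3 + 80.7x4 ≥ 177.2   (carbon)
  625x1 + 810x2 + 9x3 + 3x4 ≥ 766   (manganese)
  184x1 + 11x2 + 3x3 + 31x4 ≥ 273   (silicon)
  2x3 + 652x4 ≥ 947   (chromium)
  x1, x2, x3, x4 ≥ 0.
The optimal basis is {silicomanganese, ferromanganese, ferrochrome}; scrap grade B drops out. The carbon, silicon, chromium requirements are met with equality.
Optimal quantities: silicomanganese = 1.2041 kg, ferromanganese = 0.58285 kg, ferrochrome = 1.4525 kg.
Objective = 1.83·1.2041 + 2.42·0.58285 + 4.18·1.4525 = 9.6855.

€9.69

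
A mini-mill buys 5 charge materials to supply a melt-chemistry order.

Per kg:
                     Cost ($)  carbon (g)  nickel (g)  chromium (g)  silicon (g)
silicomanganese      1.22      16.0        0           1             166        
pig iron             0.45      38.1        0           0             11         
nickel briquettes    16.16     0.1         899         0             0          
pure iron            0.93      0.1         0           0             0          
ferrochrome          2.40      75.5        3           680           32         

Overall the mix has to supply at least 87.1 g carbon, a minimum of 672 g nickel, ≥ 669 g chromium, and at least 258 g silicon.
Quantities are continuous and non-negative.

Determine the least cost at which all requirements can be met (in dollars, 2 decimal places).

Let x1 = kg of silicomanganese, x2 = kg of pig iron, x3 = kg of nickel briquettes, x4 = kg of pure iron, x5 = kg of ferrochrome.
Minimise 1.22x1 + 0.45x2 + 16.16x3 + 0.93x4 + 2.4x5 subject to:
  16x1 + 38.1x2 + 0.1x3 + 0.1x4 + 75.5x5 ≥ 87.1   (carbon)
  899x3 + 3x5 ≥ 672   (nickel)
  1x1 + 680x5 ≥ 669   (chromium)
  166x1 + 11x2 + 32x5 ≥ 258   (silicon)
  x1, x2, x3, x4, x5 ≥ 0.
At the optimum only silicomanganese, nickel briquettes, ferrochrome are positive (pig iron, pure iron = 0). Binding constraints: nickel, chromium, silicon.
So silicomanganese = 1.365 kg, nickel briquettes = 0.7442 kg, ferrochrome = 0.9818 kg.
Cost = 1.22·1.365 + 16.16·0.7442 + 2.4·0.9818 = 16.0479.

$16.05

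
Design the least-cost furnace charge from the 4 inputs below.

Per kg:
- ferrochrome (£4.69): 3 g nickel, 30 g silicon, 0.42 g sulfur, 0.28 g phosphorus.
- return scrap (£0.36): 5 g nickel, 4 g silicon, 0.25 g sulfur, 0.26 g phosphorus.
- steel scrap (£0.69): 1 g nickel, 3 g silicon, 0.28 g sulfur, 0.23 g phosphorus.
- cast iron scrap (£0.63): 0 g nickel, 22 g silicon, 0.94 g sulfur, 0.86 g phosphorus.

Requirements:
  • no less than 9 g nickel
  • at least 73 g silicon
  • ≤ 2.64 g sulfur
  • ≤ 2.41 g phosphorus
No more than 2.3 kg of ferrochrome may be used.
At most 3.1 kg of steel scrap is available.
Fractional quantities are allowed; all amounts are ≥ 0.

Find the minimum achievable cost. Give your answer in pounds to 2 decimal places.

£5.05

Let x1 = kg of ferrochrome, x2 = kg of return scrap, x3 = kg of steel scrap, x4 = kg of cast iron scrap.
Minimize 4.69x1 + 0.36x2 + 0.69x3 + 0.63x4 with:
  3x1 + 5x2 + 1x3 ≥ 9   (nickel)
  30x1 + 4x2 + 3x3 + 22x4 ≥ 73   (silicon)
  0.42x1 + 0.25x2 + 0.28x3 + 0.94x4 ≤ 2.64   (sulfur)
  0.28x1 + 0.26x2 + 0.23x3 + 0.86x4 ≤ 2.41   (phosphorus)
  x1 ≤ 2.3
  x3 ≤ 3.1
  x1, x2, x3, x4 ≥ 0.
The optimal basis is {ferrochrome, return scrap, cast iron scrap}; steel scrap drops out. There the nickel, silicon, sulfur constraints are tight.
That vertex is x1 = 0.6835, x2 = 1.39, x4 = 2.133.
Objective = 4.69·0.6835 + 0.36·1.39 + 0.63·2.133 = 5.0498.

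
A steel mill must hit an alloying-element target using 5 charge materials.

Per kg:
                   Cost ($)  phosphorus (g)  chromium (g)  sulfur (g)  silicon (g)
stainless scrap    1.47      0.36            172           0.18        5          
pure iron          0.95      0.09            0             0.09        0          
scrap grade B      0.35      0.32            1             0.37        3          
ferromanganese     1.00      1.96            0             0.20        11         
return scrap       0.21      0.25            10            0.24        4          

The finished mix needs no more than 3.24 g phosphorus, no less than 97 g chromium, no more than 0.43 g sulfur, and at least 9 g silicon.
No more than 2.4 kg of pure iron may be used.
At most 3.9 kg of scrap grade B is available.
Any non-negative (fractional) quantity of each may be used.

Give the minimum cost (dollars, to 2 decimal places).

$1.11

This is a linear program. Let x1 = kg of stainless scrap, x2 = kg of pure iron, x3 = kg of scrap grade B, x4 = kg of ferromanganese, x5 = kg of return scrap.
min 1.47x1 + 0.95x2 + 0.35x3 + 1x4 + 0.21x5 with:
  0.36x1 + 0.09x2 + 0.32x3 + 1.96x4 + 0.25x5 ≤ 3.24   (phosphorus)
  172x1 + 1x3 + 10x5 ≥ 97   (chromium)
  0.18x1 + 0.09x2 + 0.37x3 + 0.2x4 + 0.24x5 ≤ 0.43   (sulfur)
  5x1 + 3x3 + 11x4 + 4x5 ≥ 9   (silicon)
  x2 ≤ 2.4
  x3 ≤ 3.9
  x1, x2, x3, x4, x5 ≥ 0.
The minimum-cost mix takes nothing from pure iron, scrap grade B — only stainless scrap, ferromanganese, return scrap. The chromium, sulfur, silicon requirements are met with equality.
Solving gives x1 = 0.4864, x4 = 0.1122, x5 = 1.333.
Cost = 1.47·0.4864 + 1·0.1122 + 0.21·1.333 = 1.1071.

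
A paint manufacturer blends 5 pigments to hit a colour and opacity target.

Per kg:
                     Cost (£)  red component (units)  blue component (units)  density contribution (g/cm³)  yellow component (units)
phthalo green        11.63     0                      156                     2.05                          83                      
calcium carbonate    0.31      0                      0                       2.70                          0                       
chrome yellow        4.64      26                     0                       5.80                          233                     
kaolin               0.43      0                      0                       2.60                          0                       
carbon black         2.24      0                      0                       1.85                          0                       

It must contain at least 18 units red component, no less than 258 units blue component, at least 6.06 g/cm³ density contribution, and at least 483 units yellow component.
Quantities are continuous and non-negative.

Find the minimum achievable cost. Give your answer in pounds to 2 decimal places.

Let x1 = kg of phthalo green, x2 = kg of calcium carbonate, x3 = kg of chrome yellow, x4 = kg of kaolin, x5 = kg of carbon black.
Minimise 11.63x1 + 0.31x2 + 4.64x3 + 0.43x4 + 2.24x5 s.t.:
  26x3 ≥ 18   (red component)
  156x1 ≥ 258   (blue component)
  2.05x1 + 2.7x2 + 5.8x3 + 2.6x4 + 1.85x5 ≥ 6.06   (density contribution)
  83x1 + 233x3 ≥ 483   (yellow component)
  x1, x2, x3, x4, x5 ≥ 0.
The optimal basis is {phthalo green, chrome yellow}; calcium carbonate, kaolin, carbon black drop out. There the blue component and yellow component constraints are tight.
Optimal quantities: phthalo green = 1.654 kg, chrome yellow = 1.484 kg.
Objective = 11.63·1.654 + 4.64·1.484 = 26.1218.

£26.12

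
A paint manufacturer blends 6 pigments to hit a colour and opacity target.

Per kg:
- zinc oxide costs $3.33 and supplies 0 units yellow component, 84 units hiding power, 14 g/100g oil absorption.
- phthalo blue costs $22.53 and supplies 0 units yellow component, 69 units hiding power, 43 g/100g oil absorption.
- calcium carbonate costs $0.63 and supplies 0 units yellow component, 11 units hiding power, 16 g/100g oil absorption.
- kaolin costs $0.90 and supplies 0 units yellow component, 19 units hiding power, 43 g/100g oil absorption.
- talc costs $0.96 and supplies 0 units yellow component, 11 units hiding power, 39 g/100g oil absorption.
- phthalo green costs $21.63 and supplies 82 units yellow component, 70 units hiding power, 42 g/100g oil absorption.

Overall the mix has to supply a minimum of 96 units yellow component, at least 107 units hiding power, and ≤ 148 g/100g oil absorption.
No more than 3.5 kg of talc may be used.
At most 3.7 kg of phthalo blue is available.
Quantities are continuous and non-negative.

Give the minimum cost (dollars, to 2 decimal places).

Let x1 = kg of zinc oxide, x2 = kg of phthalo blue, x3 = kg of calcium carbonate, x4 = kg of kaolin, x5 = kg of talc, x6 = kg of phthalo green.
min 3.33x1 + 22.53x2 + 0.63x3 + 0.9x4 + 0.96x5 + 21.63x6 s.t.:
  82x6 ≥ 96   (yellow component)
  84x1 + 69x2 + 11x3 + 19x4 + 11x5 + 70x6 ≥ 107   (hiding power)
  14x1 + 43x2 + 16x3 + 43x4 + 39x5 + 42x6 ≤ 148   (oil absorption)
  x5 ≤ 3.5
  x2 ≤ 3.7
  x1, x2, x3, x4, x5, x6 ≥ 0.
The minimum-cost mix takes nothing from phthalo blue, calcium carbonate, kaolin, talc — only zinc oxide, phthalo green. Binding constraints: yellow component and hiding power.
That vertex is x1 = 0.2982, x6 = 1.171.
Objective = 3.33·0.2982 + 21.63·1.171 = 26.3217.

$26.32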